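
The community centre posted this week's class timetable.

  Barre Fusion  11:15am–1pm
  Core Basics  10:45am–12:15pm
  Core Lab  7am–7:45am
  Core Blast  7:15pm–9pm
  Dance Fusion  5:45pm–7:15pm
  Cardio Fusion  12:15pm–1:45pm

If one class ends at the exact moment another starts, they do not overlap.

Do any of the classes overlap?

Sorted by start: Core Lab, Core Basics, Barre Fusion, Cardio Fusion, Dance Fusion, Core Blast.
Core Basics starts after Core Lab ends; Core Lab is clear from here.
Barre Fusion starts before Core Basics ends → Core Basics and Barre Fusion overlap.
That's a conflict, so the schedule is not conflict-free.

Yes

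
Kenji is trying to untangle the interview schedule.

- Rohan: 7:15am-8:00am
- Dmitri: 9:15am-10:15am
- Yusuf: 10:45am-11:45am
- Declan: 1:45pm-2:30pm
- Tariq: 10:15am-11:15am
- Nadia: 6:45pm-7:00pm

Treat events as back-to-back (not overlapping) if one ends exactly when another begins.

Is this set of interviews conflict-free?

Sorted by start: Rohan, Dmitri, Tariq, Yusuf, Declan, Nadia.
Dmitri starts after Rohan ends, so Rohan has no further overlaps.
Tariq starts exactly when Dmitri ends (back-to-back, no overlap), so Dmitri has no further overlaps.
Yusuf starts before Tariq ends → Tariq and Yusuf overlap.
That's a conflict, so the schedule is not conflict-free.

No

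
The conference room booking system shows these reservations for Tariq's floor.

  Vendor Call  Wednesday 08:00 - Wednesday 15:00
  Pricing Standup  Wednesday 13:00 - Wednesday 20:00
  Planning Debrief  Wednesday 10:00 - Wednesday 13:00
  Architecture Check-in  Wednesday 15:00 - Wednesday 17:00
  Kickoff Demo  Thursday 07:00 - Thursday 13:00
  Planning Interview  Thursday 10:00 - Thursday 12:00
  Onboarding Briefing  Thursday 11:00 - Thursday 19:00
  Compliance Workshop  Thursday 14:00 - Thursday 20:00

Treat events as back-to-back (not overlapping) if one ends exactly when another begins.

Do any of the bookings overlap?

Yes

Sorted by start: Vendor Call, Planning Debrief, Pricing Standup, Architecture Check-in, Kickoff Demo, Planning Interview, Onboarding Briefing, Compliance Workshop.
Planning Debrief starts before Vendor Call ends → Vendor Call and Planning Debrief overlap.
That's a conflict, so the schedule is not conflict-free.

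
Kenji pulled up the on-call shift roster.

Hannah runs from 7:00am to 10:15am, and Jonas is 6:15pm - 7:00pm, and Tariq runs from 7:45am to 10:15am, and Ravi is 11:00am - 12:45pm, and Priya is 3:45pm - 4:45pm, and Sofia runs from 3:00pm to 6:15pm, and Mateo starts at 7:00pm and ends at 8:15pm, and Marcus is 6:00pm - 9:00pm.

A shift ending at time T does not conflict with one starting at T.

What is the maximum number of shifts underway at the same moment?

Sort all start/end points and keep a running count:
7:00am start Hannah → 1
7:45am start Tariq → 2
10:15am end Hannah → 1
10:15am end Tariq → 0
11:00am start Ravi → 1
12:45pm end Ravi → 0
3:00pm start Sofia → 1
3:45pm start Priya → 2
4:45pm end Priya → 1
6:00pm start Marcus → 2
6:15pm end Sofia → 1
6:15pm start Jonas → 2
7:00pm end Jonas → 1
7:00pm start Mateo → 2
8:15pm end Mateo → 1
9:00pm end Marcus → 0
Peak is 2, at 7:45am (Hannah, Tariq).

2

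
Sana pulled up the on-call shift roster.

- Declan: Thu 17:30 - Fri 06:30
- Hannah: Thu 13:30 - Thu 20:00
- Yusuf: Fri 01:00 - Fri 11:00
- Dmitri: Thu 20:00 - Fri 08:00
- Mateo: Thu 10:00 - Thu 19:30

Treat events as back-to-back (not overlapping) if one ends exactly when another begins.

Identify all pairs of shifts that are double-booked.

Sorted by start: Mateo, Hannah, Declan, Dmitri, Yusuf.
Hannah starts before Mateo ends → Mateo and Hannah overlap.
Declan starts before Mateo ends → Mateo and Declan overlap.
Dmitri starts after Mateo ends, so Mateo has no further overlaps.
Declan starts before Hannah ends → Hannah and Declan overlap.
Dmitri starts exactly when Hannah ends (back-to-back, no overlap), so Hannah has no further overlaps.
Dmitri starts before Declan ends → Declan and Dmitri overlap.
Yusuf starts before Declan ends → Declan and Yusuf overlap.
Yusuf starts before Dmitri ends → Dmitri and Yusuf overlap.

Declan & Dmitri, Declan & Hannah, Declan & Mateo, Declan & Yusuf, Dmitri & Yusuf, Hannah & Mateo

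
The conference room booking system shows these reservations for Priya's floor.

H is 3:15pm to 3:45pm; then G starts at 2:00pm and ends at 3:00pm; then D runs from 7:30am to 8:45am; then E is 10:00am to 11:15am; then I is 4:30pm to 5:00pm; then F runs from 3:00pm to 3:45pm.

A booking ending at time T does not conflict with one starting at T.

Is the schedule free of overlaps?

No

Sorted by start: D, E, G, F, H, I.
E starts after D ends, so nothing later overlaps D either.
G starts after E ends, so nothing later overlaps E either.
F starts exactly when G ends (back-to-back, no overlap), so nothing later overlaps G either.
H starts before F ends → F and H overlap.
That's a conflict, so the schedule is not conflict-free.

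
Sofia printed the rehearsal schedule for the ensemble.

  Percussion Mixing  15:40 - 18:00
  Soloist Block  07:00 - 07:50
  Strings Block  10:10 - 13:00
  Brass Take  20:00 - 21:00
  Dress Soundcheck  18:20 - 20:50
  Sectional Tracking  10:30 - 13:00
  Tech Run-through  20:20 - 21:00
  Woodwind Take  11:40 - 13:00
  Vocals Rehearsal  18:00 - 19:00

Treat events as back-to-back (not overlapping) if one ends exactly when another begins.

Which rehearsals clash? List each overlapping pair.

Sorted by start: Soloist Block, Strings Block, Sectional Tracking, Woodwind Take, Percussion Mixing, Vocals Rehearsal, Dress Soundcheck, Brass Take, Tech Run-through.
Strings Block starts after Soloist Block ends, so nothing later overlaps Soloist Block either.
Sectional Tracking starts before Strings Block ends → Strings Block and Sectional Tracking overlap.
Woodwind Take starts before Strings Block ends → Strings Block and Woodwind Take overlap.
Percussion Mixing starts after Strings Block ends, so nothing later overlaps Strings Block either.
Woodwind Take starts before Sectional Tracking ends → Sectional Tracking and Woodwind Take overlap.
Percussion Mixing starts after Sectional Tracking ends, so nothing later overlaps Sectional Tracking either.
Percussion Mixing starts after Woodwind Take ends, so nothing later overlaps Woodwind Take either.
Vocals Rehearsal starts exactly when Percussion Mixing ends (back-to-back, no overlap), so nothing later overlaps Percussion Mixing either.
Dress Soundcheck starts before Vocals Rehearsal ends → Vocals Rehearsal and Dress Soundcheck overlap.
Brass Take starts after Vocals Rehearsal ends, so nothing later overlaps Vocals Rehearsal either.
Brass Take starts before Dress Soundcheck ends → Dress Soundcheck and Brass Take overlap.
Tech Run-through starts before Dress Soundcheck ends → Dress Soundcheck and Tech Run-through overlap.
Tech Run-through starts before Brass Take ends → Brass Take and Tech Run-through overlap.

Brass Take & Dress Soundcheck, Brass Take & Tech Run-through, Dress Soundcheck & Tech Run-through, Dress Soundcheck & Vocals Rehearsal, Sectional Tracking & Strings Block, Sectional Tracking & Woodwind Take, Strings Block & Woodwind Take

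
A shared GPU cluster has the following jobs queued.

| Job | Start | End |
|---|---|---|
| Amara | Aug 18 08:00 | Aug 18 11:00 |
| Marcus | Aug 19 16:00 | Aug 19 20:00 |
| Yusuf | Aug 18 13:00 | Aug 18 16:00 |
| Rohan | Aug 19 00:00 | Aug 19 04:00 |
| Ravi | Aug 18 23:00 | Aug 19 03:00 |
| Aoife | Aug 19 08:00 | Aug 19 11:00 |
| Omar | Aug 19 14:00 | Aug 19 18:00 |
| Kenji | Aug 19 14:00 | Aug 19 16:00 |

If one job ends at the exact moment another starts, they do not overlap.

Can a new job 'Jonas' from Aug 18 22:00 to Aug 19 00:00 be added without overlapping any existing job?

Amara: ends Aug 18 11:00 at or before Jonas starts Aug 18 22:00 → clear.
Yusuf: ends Aug 18 16:00 at or before Jonas starts Aug 18 22:00 → clear.
Ravi: starts Aug 18 23:00 before Jonas ends Aug 19 00:00, and ends Aug 19 03:00 after Jonas starts Aug 18 22:00 → overlap.
Rohan: starts Aug 19 00:00 at or after Jonas ends Aug 19 00:00 → clear.
Aoife: starts Aug 19 08:00 at or after Jonas ends Aug 19 00:00 → clear.
Omar: starts Aug 19 14:00 at or after Jonas ends Aug 19 00:00 → clear.
Kenji: starts Aug 19 14:00 at or after Jonas ends Aug 19 00:00 → clear.
Marcus: starts Aug 19 16:00 at or after Jonas ends Aug 19 00:00 → clear.
Jonas overlaps Ravi.

No — it overlaps Ravi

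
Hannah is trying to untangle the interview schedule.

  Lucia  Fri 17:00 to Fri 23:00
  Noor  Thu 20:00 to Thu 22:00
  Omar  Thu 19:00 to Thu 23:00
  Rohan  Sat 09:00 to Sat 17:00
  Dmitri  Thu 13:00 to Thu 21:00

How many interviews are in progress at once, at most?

Walk through starts and ends in time order (an end at T is processed before a start at T):
Thu 13:00 start Dmitri → 1
Thu 19:00 start Omar → 2
Thu 20:00 start Noor → 3
Thu 21:00 end Dmitri → 2
Thu 22:00 end Noor → 1
Thu 23:00 end Omar → 0
Fri 17:00 start Lucia → 1
Fri 23:00 end Lucia → 0
Sat 09:00 start Rohan → 1
Sat 17:00 end Rohan → 0
Peak is 3, at Thu 20:00 (Dmitri, Noor, Omar).

3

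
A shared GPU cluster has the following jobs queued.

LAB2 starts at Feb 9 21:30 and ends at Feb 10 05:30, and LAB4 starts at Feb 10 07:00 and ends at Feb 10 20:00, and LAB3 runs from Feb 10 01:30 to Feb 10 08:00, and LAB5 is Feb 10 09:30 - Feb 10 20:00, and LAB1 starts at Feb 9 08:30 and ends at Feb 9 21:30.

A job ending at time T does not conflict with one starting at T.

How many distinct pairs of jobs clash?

Sorted by start: LAB1, LAB2, LAB3, LAB4, LAB5.
LAB2 starts exactly when LAB1 ends (back-to-back, no overlap), so nothing later overlaps LAB1 either.
LAB3 starts before LAB2 ends → LAB2 and LAB3 overlap.
LAB4 starts after LAB2 ends, so nothing later overlaps LAB2 either.
LAB4 starts before LAB3 ends → LAB3 and LAB4 overlap.
LAB5 starts after LAB3 ends.
LAB5 starts before LAB4 ends → LAB4 and LAB5 overlap.
Overlapping pairs: LAB2 & LAB3, LAB3 & LAB4, LAB4 & LAB5 — 3 in total.

3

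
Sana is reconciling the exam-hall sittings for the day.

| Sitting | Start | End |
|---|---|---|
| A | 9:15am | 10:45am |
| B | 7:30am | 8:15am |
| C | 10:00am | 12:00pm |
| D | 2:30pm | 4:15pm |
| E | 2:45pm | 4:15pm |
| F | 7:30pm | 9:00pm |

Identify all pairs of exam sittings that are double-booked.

A & C, D & E

Sorted by start: B, A, C, D, E, F.
A starts after B ends, so nothing later overlaps B either.
C starts before A ends → A and C overlap.
D starts after A ends, so nothing later overlaps A either.
D starts after C ends, so nothing later overlaps C either.
E starts before D ends → D and E overlap.
F starts after D ends.
F starts after E ends.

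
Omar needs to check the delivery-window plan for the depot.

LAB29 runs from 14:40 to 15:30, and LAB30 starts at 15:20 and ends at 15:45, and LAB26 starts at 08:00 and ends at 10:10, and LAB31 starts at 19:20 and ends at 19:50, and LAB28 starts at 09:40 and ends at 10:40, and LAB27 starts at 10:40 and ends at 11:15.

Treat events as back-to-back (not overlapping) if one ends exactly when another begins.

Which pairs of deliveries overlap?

LAB26 & LAB28, LAB29 & LAB30

Sorted by start: LAB26, LAB28, LAB27, LAB29, LAB30, LAB31.
LAB28 starts before LAB26 ends → LAB26 and LAB28 overlap.
LAB27 starts after LAB26 ends; LAB26 is clear from here.
LAB27 starts exactly when LAB28 ends (back-to-back, no overlap); LAB28 is clear from here.
LAB29 starts after LAB27 ends; LAB27 is clear from here.
LAB30 starts before LAB29 ends → LAB29 and LAB30 overlap.
LAB31 starts after LAB29 ends.
LAB31 starts after LAB30 ends.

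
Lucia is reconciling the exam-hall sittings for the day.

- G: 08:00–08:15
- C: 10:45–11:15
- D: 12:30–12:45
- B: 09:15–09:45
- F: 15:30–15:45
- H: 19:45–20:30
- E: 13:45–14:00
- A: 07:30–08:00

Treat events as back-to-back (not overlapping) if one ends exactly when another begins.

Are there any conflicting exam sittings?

Check each pair: they overlap iff neither finishes before the other starts.
Sorted by start: A, G, B, C, D, E, F, H.
G starts exactly when A ends (back-to-back, no overlap), so A has no further overlaps.
B starts after G ends, so G has no further overlaps.
C starts after B ends, so B has no further overlaps.
D starts after C ends, so C has no further overlaps.
E starts after D ends, so D has no further overlaps.
F starts after E ends, so E has no further overlaps.
H starts after F ends.
Every pair is clear; the schedule has no overlaps.

No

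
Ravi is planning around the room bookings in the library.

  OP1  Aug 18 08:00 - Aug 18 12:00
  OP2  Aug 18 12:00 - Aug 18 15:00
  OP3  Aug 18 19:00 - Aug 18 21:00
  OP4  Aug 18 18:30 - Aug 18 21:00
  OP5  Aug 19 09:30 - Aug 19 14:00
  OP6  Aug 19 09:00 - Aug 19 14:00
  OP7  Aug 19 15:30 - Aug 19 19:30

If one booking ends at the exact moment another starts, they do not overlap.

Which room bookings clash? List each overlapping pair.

OP3 & OP4, OP5 & OP6

Two intervals overlap when each starts before the other ends.
Sorted by start: OP1, OP2, OP4, OP3, OP6, OP5, OP7.
OP2 starts exactly when OP1 ends (back-to-back, no overlap); OP1 is clear from here.
OP4 starts after OP2 ends; OP2 is clear from here.
OP3 starts before OP4 ends → OP4 and OP3 overlap.
OP6 starts after OP4 ends; OP4 is clear from here.
OP6 starts after OP3 ends; OP3 is clear from here.
OP5 starts before OP6 ends → OP6 and OP5 overlap.
OP7 starts after OP6 ends.
OP7 starts after OP5 ends.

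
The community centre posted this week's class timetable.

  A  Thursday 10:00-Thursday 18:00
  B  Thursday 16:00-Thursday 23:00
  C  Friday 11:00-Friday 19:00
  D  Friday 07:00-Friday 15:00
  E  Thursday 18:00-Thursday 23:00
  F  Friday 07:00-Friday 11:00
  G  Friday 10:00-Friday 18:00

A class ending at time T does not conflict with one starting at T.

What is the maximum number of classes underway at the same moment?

3

Sort all start/end points and keep a running count:
Thursday 10:00 start A → 1
Thursday 16:00 start B → 2
Thursday 18:00 end A → 1
Thursday 18:00 start E → 2
Thursday 23:00 end B → 1
Thursday 23:00 end E → 0
Friday 07:00 start D → 1
Friday 07:00 start F → 2
Friday 10:00 start G → 3
Friday 11:00 end F → 2
Friday 11:00 start C → 3
Friday 15:00 end D → 2
Friday 18:00 end G → 1
Friday 19:00 end C → 0
Peak is 3, at Friday 10:00 (D, F, G).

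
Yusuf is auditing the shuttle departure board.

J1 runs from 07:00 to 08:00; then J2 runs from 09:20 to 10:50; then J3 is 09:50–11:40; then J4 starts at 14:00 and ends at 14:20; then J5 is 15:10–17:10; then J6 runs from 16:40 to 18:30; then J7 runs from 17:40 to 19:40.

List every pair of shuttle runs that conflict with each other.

J2 & J3, J5 & J6, J6 & J7

Sorted by start: J1, J2, J3, J4, J5, J6, J7.
J2 starts after J1 ends, so nothing later overlaps J1 either.
J3 starts before J2 ends → J2 and J3 overlap.
J4 starts after J2 ends, so nothing later overlaps J2 either.
J4 starts after J3 ends, so nothing later overlaps J3 either.
J5 starts after J4 ends, so nothing later overlaps J4 either.
J6 starts before J5 ends → J5 and J6 overlap.
J7 starts after J5 ends.
J7 starts before J6 ends → J6 and J7 overlap.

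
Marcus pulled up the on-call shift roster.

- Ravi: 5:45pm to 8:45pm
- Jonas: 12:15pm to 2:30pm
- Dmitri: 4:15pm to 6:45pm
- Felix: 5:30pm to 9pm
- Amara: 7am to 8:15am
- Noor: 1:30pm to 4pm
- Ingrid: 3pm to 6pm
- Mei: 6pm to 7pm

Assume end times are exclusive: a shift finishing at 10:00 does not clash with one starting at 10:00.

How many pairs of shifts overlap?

Check each pair: they overlap iff neither finishes before the other starts.
Sorted by start: Amara, Jonas, Noor, Ingrid, Dmitri, Felix, Ravi, Mei.
Jonas starts after Amara ends — done with Amara.
Noor starts before Jonas ends → Jonas and Noor overlap.
Ingrid starts after Jonas ends — done with Jonas.
Ingrid starts before Noor ends → Noor and Ingrid overlap.
Dmitri starts after Noor ends — done with Noor.
Dmitri starts before Ingrid ends → Ingrid and Dmitri overlap.
Felix starts before Ingrid ends → Ingrid and Felix overlap.
Ravi starts before Ingrid ends → Ingrid and Ravi overlap.
Mei starts exactly when Ingrid ends (back-to-back, no overlap).
Felix starts before Dmitri ends → Dmitri and Felix overlap.
Ravi starts before Dmitri ends → Dmitri and Ravi overlap.
Mei starts before Dmitri ends → Dmitri and Mei overlap.
Ravi starts before Felix ends → Felix and Ravi overlap.
Mei starts before Felix ends → Felix and Mei overlap.
Mei starts before Ravi ends → Ravi and Mei overlap.
Overlapping pairs: Dmitri & Felix, Dmitri & Ingrid, Dmitri & Mei, Dmitri & Ravi, Felix & Ingrid, Felix & Mei, Felix & Ravi, Ingrid & Noor, Ingrid & Ravi, Jonas & Noor, Mei & Ravi — 11 in total.

11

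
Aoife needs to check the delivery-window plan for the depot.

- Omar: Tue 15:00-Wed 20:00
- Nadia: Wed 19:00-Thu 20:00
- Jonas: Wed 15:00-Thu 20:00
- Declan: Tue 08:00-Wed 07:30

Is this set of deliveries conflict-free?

No

Sorted by start: Declan, Omar, Jonas, Nadia.
Omar starts before Declan ends → Declan and Omar overlap.
That's a conflict, so the schedule is not conflict-free.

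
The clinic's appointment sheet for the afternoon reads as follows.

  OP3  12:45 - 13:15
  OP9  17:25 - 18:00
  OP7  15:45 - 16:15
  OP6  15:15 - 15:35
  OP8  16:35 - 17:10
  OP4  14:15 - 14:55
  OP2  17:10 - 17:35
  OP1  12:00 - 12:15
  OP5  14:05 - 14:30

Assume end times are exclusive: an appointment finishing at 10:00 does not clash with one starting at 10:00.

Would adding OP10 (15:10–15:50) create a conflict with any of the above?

Yes — it overlaps OP6, OP7

OP1: ends 12:15 at or before OP10 starts 15:10 → clear.
OP3: ends 13:15 at or before OP10 starts 15:10 → clear.
OP5: ends 14:30 at or before OP10 starts 15:10 → clear.
OP4: ends 14:55 at or before OP10 starts 15:10 → clear.
OP6: starts 15:15 before OP10 ends 15:50, and ends 15:35 after OP10 starts 15:10 → overlap.
OP7: starts 15:45 before OP10 ends 15:50, and ends 16:15 after OP10 starts 15:10 → overlap.
OP8: starts 16:35 at or after OP10 ends 15:50 → clear.
OP2: starts 17:10 at or after OP10 ends 15:50 → clear.
OP9: starts 17:25 at or after OP10 ends 15:50 → clear.
OP10 overlaps OP6, OP7.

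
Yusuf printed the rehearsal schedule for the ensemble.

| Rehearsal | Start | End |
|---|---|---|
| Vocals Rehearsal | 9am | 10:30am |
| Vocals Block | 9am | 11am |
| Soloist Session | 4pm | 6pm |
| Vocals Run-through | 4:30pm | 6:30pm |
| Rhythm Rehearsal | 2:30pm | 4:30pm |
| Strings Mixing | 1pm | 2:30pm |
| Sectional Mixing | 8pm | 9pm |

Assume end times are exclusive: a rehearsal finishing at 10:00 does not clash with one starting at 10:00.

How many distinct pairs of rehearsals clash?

3

Check each pair: they overlap iff neither finishes before the other starts.
Sorted by start: Vocals Rehearsal, Vocals Block, Strings Mixing, Rhythm Rehearsal, Soloist Session, Vocals Run-through, Sectional Mixing.
Vocals Block starts before Vocals Rehearsal ends → Vocals Rehearsal and Vocals Block overlap.
Strings Mixing starts after Vocals Rehearsal ends — done with Vocals Rehearsal.
Strings Mixing starts after Vocals Block ends — done with Vocals Block.
Rhythm Rehearsal starts exactly when Strings Mixing ends (back-to-back, no overlap) — done with Strings Mixing.
Soloist Session starts before Rhythm Rehearsal ends → Rhythm Rehearsal and Soloist Session overlap.
Vocals Run-through starts exactly when Rhythm Rehearsal ends (back-to-back, no overlap) — done with Rhythm Rehearsal.
Vocals Run-through starts before Soloist Session ends → Soloist Session and Vocals Run-through overlap.
Sectional Mixing starts after Soloist Session ends.
Sectional Mixing starts after Vocals Run-through ends.
Overlapping pairs: Rhythm Rehearsal & Soloist Session, Soloist Session & Vocals Run-through, Vocals Block & Vocals Rehearsal — 3 in total.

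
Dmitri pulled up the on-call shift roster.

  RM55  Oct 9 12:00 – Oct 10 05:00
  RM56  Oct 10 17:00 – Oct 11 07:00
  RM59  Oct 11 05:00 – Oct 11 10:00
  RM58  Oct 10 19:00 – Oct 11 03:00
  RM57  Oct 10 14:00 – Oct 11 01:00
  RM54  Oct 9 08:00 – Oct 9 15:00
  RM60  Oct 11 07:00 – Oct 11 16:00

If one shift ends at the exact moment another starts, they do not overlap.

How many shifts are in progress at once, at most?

Sort all start/end points and keep a running count:
Oct 9 08:00 start RM54 → 1
Oct 9 12:00 start RM55 → 2
Oct 9 15:00 end RM54 → 1
Oct 10 05:00 end RM55 → 0
Oct 10 14:00 start RM57 → 1
Oct 10 17:00 start RM56 → 2
Oct 10 19:00 start RM58 → 3
Oct 11 01:00 end RM57 → 2
Oct 11 03:00 end RM58 → 1
Oct 11 05:00 start RM59 → 2
Oct 11 07:00 end RM56 → 1
Oct 11 07:00 start RM60 → 2
Oct 11 10:00 end RM59 → 1
Oct 11 16:00 end RM60 → 0
Peak is 3, at Oct 10 19:00 (RM56, RM57, RM58).

3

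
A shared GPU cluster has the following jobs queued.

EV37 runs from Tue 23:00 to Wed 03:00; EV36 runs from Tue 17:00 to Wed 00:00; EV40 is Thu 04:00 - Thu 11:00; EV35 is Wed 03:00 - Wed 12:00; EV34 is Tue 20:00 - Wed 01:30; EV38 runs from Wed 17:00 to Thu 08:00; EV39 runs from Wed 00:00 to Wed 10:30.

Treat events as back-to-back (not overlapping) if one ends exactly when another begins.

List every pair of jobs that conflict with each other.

EV34 & EV36, EV34 & EV37, EV34 & EV39, EV35 & EV39, EV36 & EV37, EV37 & EV39, EV38 & EV40

Check each pair: they overlap iff neither finishes before the other starts.
Sorted by start: EV36, EV34, EV37, EV39, EV35, EV38, EV40.
EV34 starts before EV36 ends → EV36 and EV34 overlap.
EV37 starts before EV36 ends → EV36 and EV37 overlap.
EV39 starts exactly when EV36 ends (back-to-back, no overlap) — done with EV36.
EV37 starts before EV34 ends → EV34 and EV37 overlap.
EV39 starts before EV34 ends → EV34 and EV39 overlap.
EV35 starts after EV34 ends — done with EV34.
EV39 starts before EV37 ends → EV37 and EV39 overlap.
EV35 starts exactly when EV37 ends (back-to-back, no overlap) — done with EV37.
EV35 starts before EV39 ends → EV39 and EV35 overlap.
EV38 starts after EV39 ends — done with EV39.
EV38 starts after EV35 ends — done with EV35.
EV40 starts before EV38 ends → EV38 and EV40 overlap.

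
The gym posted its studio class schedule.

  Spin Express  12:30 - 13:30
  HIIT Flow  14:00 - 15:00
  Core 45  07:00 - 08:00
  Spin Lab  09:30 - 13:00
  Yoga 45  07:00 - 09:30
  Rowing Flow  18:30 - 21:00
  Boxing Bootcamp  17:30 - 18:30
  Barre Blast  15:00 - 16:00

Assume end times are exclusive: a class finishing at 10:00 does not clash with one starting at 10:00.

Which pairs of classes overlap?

Core 45 & Yoga 45, Spin Express & Spin Lab

Sorted by start: Yoga 45, Core 45, Spin Lab, Spin Express, HIIT Flow, Barre Blast, Boxing Bootcamp, Rowing Flow.
Core 45 starts before Yoga 45 ends → Yoga 45 and Core 45 overlap.
Spin Lab starts exactly when Yoga 45 ends (back-to-back, no overlap) — done with Yoga 45.
Spin Lab starts after Core 45 ends — done with Core 45.
Spin Express starts before Spin Lab ends → Spin Lab and Spin Express overlap.
HIIT Flow starts after Spin Lab ends — done with Spin Lab.
HIIT Flow starts after Spin Express ends — done with Spin Express.
Barre Blast starts exactly when HIIT Flow ends (back-to-back, no overlap) — done with HIIT Flow.
Boxing Bootcamp starts after Barre Blast ends — done with Barre Blast.
Rowing Flow starts exactly when Boxing Bootcamp ends (back-to-back, no overlap).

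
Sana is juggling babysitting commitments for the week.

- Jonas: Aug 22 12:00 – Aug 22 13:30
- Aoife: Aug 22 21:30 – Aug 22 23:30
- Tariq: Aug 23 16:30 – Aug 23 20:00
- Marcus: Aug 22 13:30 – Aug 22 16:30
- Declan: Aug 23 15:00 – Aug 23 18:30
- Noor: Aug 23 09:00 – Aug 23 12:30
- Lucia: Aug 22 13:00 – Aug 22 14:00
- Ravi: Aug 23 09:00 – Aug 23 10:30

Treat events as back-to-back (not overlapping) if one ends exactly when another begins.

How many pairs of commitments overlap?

Sorted by start: Jonas, Lucia, Marcus, Aoife, Noor, Ravi, Declan, Tariq.
Lucia starts before Jonas ends → Jonas and Lucia overlap.
Marcus starts exactly when Jonas ends (back-to-back, no overlap), so nothing later overlaps Jonas either.
Marcus starts before Lucia ends → Lucia and Marcus overlap.
Aoife starts after Lucia ends, so nothing later overlaps Lucia either.
Aoife starts after Marcus ends, so nothing later overlaps Marcus either.
Noor starts after Aoife ends, so nothing later overlaps Aoife either.
Ravi starts before Noor ends → Noor and Ravi overlap.
Declan starts after Noor ends, so nothing later overlaps Noor either.
Declan starts after Ravi ends, so nothing later overlaps Ravi either.
Tariq starts before Declan ends → Declan and Tariq overlap.
Overlapping pairs: Declan & Tariq, Jonas & Lucia, Lucia & Marcus, Noor & Ravi — 4 in total.

4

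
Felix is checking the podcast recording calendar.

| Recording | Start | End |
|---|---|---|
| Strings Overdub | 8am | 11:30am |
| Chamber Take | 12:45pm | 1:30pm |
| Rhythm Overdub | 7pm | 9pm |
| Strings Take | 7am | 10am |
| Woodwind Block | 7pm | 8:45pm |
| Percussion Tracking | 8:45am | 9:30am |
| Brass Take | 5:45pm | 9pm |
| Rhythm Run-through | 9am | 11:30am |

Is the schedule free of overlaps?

Sorted by start: Strings Take, Strings Overdub, Percussion Tracking, Rhythm Run-through, Chamber Take, Brass Take, Rhythm Overdub, Woodwind Block.
Strings Overdub starts before Strings Take ends → Strings Take and Strings Overdub overlap.
That's a conflict, so the schedule is not conflict-free.

No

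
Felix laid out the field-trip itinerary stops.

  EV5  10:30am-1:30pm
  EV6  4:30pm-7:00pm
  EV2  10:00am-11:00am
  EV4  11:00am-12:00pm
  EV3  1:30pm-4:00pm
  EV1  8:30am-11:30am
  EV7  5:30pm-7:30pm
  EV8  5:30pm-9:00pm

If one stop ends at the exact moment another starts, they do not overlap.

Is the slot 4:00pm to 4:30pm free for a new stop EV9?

Yes — the slot is free

EV1: ends 11:30am at or before EV9 starts 4:00pm → clear.
EV2: ends 11:00am at or before EV9 starts 4:00pm → clear.
EV5: ends 1:30pm at or before EV9 starts 4:00pm → clear.
EV4: ends 12:00pm at or before EV9 starts 4:00pm → clear.
EV3: ends 4:00pm at or before EV9 starts 4:00pm → clear.
EV6: starts 4:30pm at or after EV9 ends 4:30pm → clear.
EV7: starts 5:30pm at or after EV9 ends 4:30pm → clear.
EV8: starts 5:30pm at or after EV9 ends 4:30pm → clear.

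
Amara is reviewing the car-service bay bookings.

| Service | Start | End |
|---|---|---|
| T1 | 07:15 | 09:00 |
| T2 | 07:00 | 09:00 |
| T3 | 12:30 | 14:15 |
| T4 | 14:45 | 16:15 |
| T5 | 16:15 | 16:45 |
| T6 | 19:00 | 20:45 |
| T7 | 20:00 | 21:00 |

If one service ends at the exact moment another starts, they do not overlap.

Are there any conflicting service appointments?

Sorted by start: T2, T1, T3, T4, T5, T6, T7.
T1 starts before T2 ends → T2 and T1 overlap.
That's a conflict, so the schedule is not conflict-free.

Yes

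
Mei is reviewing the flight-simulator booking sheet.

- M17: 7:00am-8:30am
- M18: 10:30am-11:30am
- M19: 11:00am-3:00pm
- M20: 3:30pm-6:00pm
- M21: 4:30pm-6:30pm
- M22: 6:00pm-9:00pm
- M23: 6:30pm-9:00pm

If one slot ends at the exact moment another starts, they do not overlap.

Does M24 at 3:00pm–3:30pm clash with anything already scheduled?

M17: ends 8:30am at or before M24 starts 3:00pm → clear.
M18: ends 11:30am at or before M24 starts 3:00pm → clear.
M19: ends 3:00pm at or before M24 starts 3:00pm → clear.
M20: starts 3:30pm at or after M24 ends 3:30pm → clear.
M21: starts 4:30pm at or after M24 ends 3:30pm → clear.
M22: starts 6:00pm at or after M24 ends 3:30pm → clear.
M23: starts 6:30pm at or after M24 ends 3:30pm → clear.

No — it doesn't clash with anything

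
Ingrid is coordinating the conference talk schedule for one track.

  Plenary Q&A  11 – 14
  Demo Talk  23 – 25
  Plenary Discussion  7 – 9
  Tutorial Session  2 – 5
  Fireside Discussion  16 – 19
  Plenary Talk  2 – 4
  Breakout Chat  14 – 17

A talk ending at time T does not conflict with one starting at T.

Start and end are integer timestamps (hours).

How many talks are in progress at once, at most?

Walk through starts and ends in time order (an end at T is processed before a start at T):
2 start Plenary Talk → 1
2 start Tutorial Session → 2
4 end Plenary Talk → 1
5 end Tutorial Session → 0
7 start Plenary Discussion → 1
9 end Plenary Discussion → 0
11 start Plenary Q&A → 1
14 end Plenary Q&A → 0
14 start Breakout Chat → 1
16 start Fireside Discussion → 2
17 end Breakout Chat → 1
19 end Fireside Discussion → 0
23 start Demo Talk → 1
25 end Demo Talk → 0
Peak is 2, at 2 (Plenary Talk, Tutorial Session).

2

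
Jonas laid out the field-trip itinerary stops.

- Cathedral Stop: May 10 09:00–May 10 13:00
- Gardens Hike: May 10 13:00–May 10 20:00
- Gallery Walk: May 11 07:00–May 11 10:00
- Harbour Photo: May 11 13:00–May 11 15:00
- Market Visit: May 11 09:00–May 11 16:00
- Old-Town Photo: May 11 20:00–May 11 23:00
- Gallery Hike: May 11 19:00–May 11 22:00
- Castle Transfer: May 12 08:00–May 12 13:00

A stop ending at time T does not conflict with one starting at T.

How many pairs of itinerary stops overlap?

3

Sorted by start: Cathedral Stop, Gardens Hike, Gallery Walk, Market Visit, Harbour Photo, Gallery Hike, Old-Town Photo, Castle Transfer.
Gardens Hike starts exactly when Cathedral Stop ends (back-to-back, no overlap), so Cathedral Stop has no further overlaps.
Gallery Walk starts after Gardens Hike ends, so Gardens Hike has no further overlaps.
Market Visit starts before Gallery Walk ends → Gallery Walk and Market Visit overlap.
Harbour Photo starts after Gallery Walk ends, so Gallery Walk has no further overlaps.
Harbour Photo starts before Market Visit ends → Market Visit and Harbour Photo overlap.
Gallery Hike starts after Market Visit ends, so Market Visit has no further overlaps.
Gallery Hike starts after Harbour Photo ends, so Harbour Photo has no further overlaps.
Old-Town Photo starts before Gallery Hike ends → Gallery Hike and Old-Town Photo overlap.
Castle Transfer starts after Gallery Hike ends.
Castle Transfer starts after Old-Town Photo ends.
Overlapping pairs: Gallery Hike & Old-Town Photo, Gallery Walk & Market Visit, Harbour Photo & Market Visit — 3 in total.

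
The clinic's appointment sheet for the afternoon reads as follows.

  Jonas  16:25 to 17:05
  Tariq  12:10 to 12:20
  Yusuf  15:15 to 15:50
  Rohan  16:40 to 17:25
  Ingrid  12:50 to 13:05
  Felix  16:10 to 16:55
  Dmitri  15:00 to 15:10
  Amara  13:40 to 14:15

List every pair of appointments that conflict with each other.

Sorted by start: Tariq, Ingrid, Amara, Dmitri, Yusuf, Felix, Jonas, Rohan.
Ingrid starts after Tariq ends; Tariq is clear from here.
Amara starts after Ingrid ends; Ingrid is clear from here.
Dmitri starts after Amara ends; Amara is clear from here.
Yusuf starts after Dmitri ends; Dmitri is clear from here.
Felix starts after Yusuf ends; Yusuf is clear from here.
Jonas starts before Felix ends → Felix and Jonas overlap.
Rohan starts before Felix ends → Felix and Rohan overlap.
Rohan starts before Jonas ends → Jonas and Rohan overlap.

Felix & Jonas, Felix & Rohan, Jonas & Rohan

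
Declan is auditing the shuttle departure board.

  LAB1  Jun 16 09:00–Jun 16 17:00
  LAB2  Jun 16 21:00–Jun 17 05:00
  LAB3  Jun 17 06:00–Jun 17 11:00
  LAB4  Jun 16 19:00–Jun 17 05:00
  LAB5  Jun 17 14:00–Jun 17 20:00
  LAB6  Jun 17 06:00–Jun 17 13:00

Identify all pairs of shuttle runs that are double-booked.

Sorted by start: LAB1, LAB4, LAB2, LAB3, LAB6, LAB5.
LAB4 starts after LAB1 ends, so LAB1 has no further overlaps.
LAB2 starts before LAB4 ends → LAB4 and LAB2 overlap.
LAB3 starts after LAB4 ends, so LAB4 has no further overlaps.
LAB3 starts after LAB2 ends, so LAB2 has no further overlaps.
LAB6 starts before LAB3 ends → LAB3 and LAB6 overlap.
LAB5 starts after LAB3 ends.
LAB5 starts after LAB6 ends.

LAB2 & LAB4, LAB3 & LAB6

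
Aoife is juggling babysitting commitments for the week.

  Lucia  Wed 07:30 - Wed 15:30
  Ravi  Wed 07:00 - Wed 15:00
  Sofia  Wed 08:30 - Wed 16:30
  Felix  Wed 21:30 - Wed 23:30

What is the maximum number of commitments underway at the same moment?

3

Walk through starts and ends in time order (an end at T is processed before a start at T):
Wed 07:00 start Ravi → 1
Wed 07:30 start Lucia → 2
Wed 08:30 start Sofia → 3
Wed 15:00 end Ravi → 2
Wed 15:30 end Lucia → 1
Wed 16:30 end Sofia → 0
Wed 21:30 start Felix → 1
Wed 23:30 end Felix → 0
Peak is 3, at Wed 08:30 (Lucia, Ravi, Sofia).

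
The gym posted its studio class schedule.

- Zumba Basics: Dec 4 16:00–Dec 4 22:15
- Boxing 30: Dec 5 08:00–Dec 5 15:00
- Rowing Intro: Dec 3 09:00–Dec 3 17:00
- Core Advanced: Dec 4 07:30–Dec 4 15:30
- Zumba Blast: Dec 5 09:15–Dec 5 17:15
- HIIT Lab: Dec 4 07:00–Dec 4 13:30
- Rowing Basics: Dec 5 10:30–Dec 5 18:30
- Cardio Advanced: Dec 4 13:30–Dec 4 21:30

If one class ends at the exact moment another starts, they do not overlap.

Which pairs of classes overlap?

Check each pair: they overlap iff neither finishes before the other starts.
Sorted by start: Rowing Intro, HIIT Lab, Core Advanced, Cardio Advanced, Zumba Basics, Boxing 30, Zumba Blast, Rowing Basics.
HIIT Lab starts after Rowing Intro ends, so Rowing Intro has no further overlaps.
Core Advanced starts before HIIT Lab ends → HIIT Lab and Core Advanced overlap.
Cardio Advanced starts exactly when HIIT Lab ends (back-to-back, no overlap), so HIIT Lab has no further overlaps.
Cardio Advanced starts before Core Advanced ends → Core Advanced and Cardio Advanced overlap.
Zumba Basics starts after Core Advanced ends, so Core Advanced has no further overlaps.
Zumba Basics starts before Cardio Advanced ends → Cardio Advanced and Zumba Basics overlap.
Boxing 30 starts after Cardio Advanced ends, so Cardio Advanced has no further overlaps.
Boxing 30 starts after Zumba Basics ends, so Zumba Basics has no further overlaps.
Zumba Blast starts before Boxing 30 ends → Boxing 30 and Zumba Blast overlap.
Rowing Basics starts before Boxing 30 ends → Boxing 30 and Rowing Basics overlap.
Rowing Basics starts before Zumba Blast ends → Zumba Blast and Rowing Basics overlap.

Boxing 30 & Rowing Basics, Boxing 30 & Zumba Blast, Cardio Advanced & Core Advanced, Cardio Advanced & Zumba Basics, Core Advanced & HIIT Lab, Rowing Basics & Zumba Blast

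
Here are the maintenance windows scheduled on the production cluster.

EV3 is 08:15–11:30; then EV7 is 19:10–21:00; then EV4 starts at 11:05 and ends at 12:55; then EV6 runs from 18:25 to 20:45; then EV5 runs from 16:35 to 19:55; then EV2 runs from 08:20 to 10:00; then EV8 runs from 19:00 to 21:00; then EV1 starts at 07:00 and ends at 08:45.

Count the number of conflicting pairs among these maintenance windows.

Sorted by start: EV1, EV3, EV2, EV4, EV5, EV6, EV8, EV7.
EV3 starts before EV1 ends → EV1 and EV3 overlap.
EV2 starts before EV1 ends → EV1 and EV2 overlap.
EV4 starts after EV1 ends; EV1 is clear from here.
EV2 starts before EV3 ends → EV3 and EV2 overlap.
EV4 starts before EV3 ends → EV3 and EV4 overlap.
EV5 starts after EV3 ends; EV3 is clear from here.
EV4 starts after EV2 ends; EV2 is clear from here.
EV5 starts after EV4 ends; EV4 is clear from here.
EV6 starts before EV5 ends → EV5 and EV6 overlap.
EV8 starts before EV5 ends → EV5 and EV8 overlap.
EV7 starts before EV5 ends → EV5 and EV7 overlap.
EV8 starts before EV6 ends → EV6 and EV8 overlap.
EV7 starts before EV6 ends → EV6 and EV7 overlap.
EV7 starts before EV8 ends → EV8 and EV7 overlap.
Overlapping pairs: EV1 & EV2, EV1 & EV3, EV2 & EV3, EV3 & EV4, EV5 & EV6, EV5 & EV7, EV5 & EV8, EV6 & EV7, EV6 & EV8, EV7 & EV8 — 10 in total.

10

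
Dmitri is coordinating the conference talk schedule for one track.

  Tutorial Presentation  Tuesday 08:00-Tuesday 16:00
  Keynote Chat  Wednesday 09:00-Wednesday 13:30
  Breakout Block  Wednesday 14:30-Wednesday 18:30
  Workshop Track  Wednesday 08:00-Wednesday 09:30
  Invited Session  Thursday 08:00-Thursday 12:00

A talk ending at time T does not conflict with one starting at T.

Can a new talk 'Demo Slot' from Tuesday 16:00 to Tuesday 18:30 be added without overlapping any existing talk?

Yes — the slot is free

Tutorial Presentation: ends Tuesday 16:00 at or before Demo Slot starts Tuesday 16:00 → clear.
Workshop Track: starts Wednesday 08:00 at or after Demo Slot ends Tuesday 18:30 → clear.
Keynote Chat: starts Wednesday 09:00 at or after Demo Slot ends Tuesday 18:30 → clear.
Breakout Block: starts Wednesday 14:30 at or after Demo Slot ends Tuesday 18:30 → clear.
Invited Session: starts Thursday 08:00 at or after Demo Slot ends Tuesday 18:30 → clear.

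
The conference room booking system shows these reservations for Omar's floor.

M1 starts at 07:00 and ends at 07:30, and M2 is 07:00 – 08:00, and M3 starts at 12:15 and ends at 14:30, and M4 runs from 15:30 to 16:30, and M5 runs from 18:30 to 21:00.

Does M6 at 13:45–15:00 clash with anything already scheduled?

Yes — it overlaps M3

M1: ends 07:30 at or before M6 starts 13:45 → clear.
M2: ends 08:00 at or before M6 starts 13:45 → clear.
M3: starts 12:15 before M6 ends 15:00, and ends 14:30 after M6 starts 13:45 → overlap.
M4: starts 15:30 at or after M6 ends 15:00 → clear.
M5: starts 18:30 at or after M6 ends 15:00 → clear.
M6 overlaps M3.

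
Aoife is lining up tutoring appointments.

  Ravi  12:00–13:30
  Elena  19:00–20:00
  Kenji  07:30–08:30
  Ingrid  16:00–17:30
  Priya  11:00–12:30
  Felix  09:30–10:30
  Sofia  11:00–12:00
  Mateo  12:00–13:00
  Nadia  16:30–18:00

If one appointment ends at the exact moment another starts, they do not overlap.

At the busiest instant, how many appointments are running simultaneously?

3

Sweep the timeline, counting +1 at each start and −1 at each end (ends before starts at a tie):
07:30 start Kenji → 1
08:30 end Kenji → 0
09:30 start Felix → 1
10:30 end Felix → 0
11:00 start Priya → 1
11:00 start Sofia → 2
12:00 end Sofia → 1
12:00 start Mateo → 2
12:00 start Ravi → 3
12:30 end Priya → 2
13:00 end Mateo → 1
13:30 end Ravi → 0
16:00 start Ingrid → 1
16:30 start Nadia → 2
17:30 end Ingrid → 1
18:00 end Nadia → 0
19:00 start Elena → 1
20:00 end Elena → 0
Peak is 3, at 12:00 (Mateo, Priya, Ravi).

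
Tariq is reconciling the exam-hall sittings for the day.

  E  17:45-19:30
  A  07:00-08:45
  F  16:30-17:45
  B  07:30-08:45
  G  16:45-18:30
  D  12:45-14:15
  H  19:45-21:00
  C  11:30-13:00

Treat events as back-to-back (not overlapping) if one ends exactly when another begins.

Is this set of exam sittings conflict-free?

Two intervals overlap when each starts before the other ends.
Sorted by start: A, B, C, D, F, G, E, H.
B starts before A ends → A and B overlap.
That's a conflict, so the schedule is not conflict-free.

No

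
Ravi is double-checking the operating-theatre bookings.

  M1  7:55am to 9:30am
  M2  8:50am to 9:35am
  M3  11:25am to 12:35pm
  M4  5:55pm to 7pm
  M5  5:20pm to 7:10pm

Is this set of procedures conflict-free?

No

Sorted by start: M1, M2, M3, M5, M4.
M2 starts before M1 ends → M1 and M2 overlap.
That's a conflict, so the schedule is not conflict-free.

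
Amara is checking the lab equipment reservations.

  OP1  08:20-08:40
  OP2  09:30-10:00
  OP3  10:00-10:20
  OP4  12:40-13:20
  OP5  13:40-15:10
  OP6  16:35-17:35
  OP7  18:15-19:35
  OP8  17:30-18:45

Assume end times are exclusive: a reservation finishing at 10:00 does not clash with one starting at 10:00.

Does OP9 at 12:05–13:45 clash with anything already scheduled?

Yes — it overlaps OP4, OP5

OP1: ends 08:40 at or before OP9 starts 12:05 → clear.
OP2: ends 10:00 at or before OP9 starts 12:05 → clear.
OP3: ends 10:20 at or before OP9 starts 12:05 → clear.
OP4: starts 12:40 before OP9 ends 13:45, and ends 13:20 after OP9 starts 12:05 → overlap.
OP5: starts 13:40 before OP9 ends 13:45, and ends 15:10 after OP9 starts 12:05 → overlap.
OP6: starts 16:35 at or after OP9 ends 13:45 → clear.
OP8: starts 17:30 at or after OP9 ends 13:45 → clear.
OP7: starts 18:15 at or after OP9 ends 13:45 → clear.
OP9 overlaps OP4, OP5.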